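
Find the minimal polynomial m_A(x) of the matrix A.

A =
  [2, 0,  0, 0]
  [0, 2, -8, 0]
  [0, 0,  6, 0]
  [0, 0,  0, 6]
x^2 - 8*x + 12

The characteristic polynomial is χ_A(x) = (x - 6)^2*(x - 2)^2, so the eigenvalues are known. The minimal polynomial is
  m_A(x) = Π_λ (x − λ)^{k_λ}
where k_λ is the size of the *largest* Jordan block for λ (equivalently, the smallest k with (A − λI)^k v = 0 for every generalised eigenvector v of λ).

  λ = 2: largest Jordan block has size 1, contributing (x − 2)
  λ = 6: largest Jordan block has size 1, contributing (x − 6)

So m_A(x) = (x - 6)*(x - 2) = x^2 - 8*x + 12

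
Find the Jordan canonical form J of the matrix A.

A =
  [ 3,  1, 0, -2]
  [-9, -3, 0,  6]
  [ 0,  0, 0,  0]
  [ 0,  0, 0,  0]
J_2(0) ⊕ J_1(0) ⊕ J_1(0)

The characteristic polynomial is
  det(x·I − A) = x^4

Eigenvalues and multiplicities (the geometric multiplicity of λ is n − rank(A − λI), which equals the number of Jordan blocks for λ):
  λ = 0: algebraic multiplicity = 4, geometric multiplicity = 3

Determining the block sizes for each eigenvalue:
  λ = 0: 3 blocks summing to 4 forces exactly one block of size 2 and the rest size 1 → block sizes [2, 1, 1]

Assembling the blocks gives a Jordan form
J =
  [0, 1, 0, 0]
  [0, 0, 0, 0]
  [0, 0, 0, 0]
  [0, 0, 0, 0]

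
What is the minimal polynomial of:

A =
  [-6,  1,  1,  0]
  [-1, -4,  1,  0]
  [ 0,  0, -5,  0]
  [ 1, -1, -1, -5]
x^2 + 10*x + 25

The characteristic polynomial is χ_A(x) = (x + 5)^4, so the eigenvalues are known. The minimal polynomial is
  m_A(x) = Π_λ (x − λ)^{k_λ}
where k_λ is the size of the *largest* Jordan block for λ (equivalently, the smallest k with (A − λI)^k v = 0 for every generalised eigenvector v of λ).

  λ = -5: largest Jordan block has size 2, contributing (x + 5)^2

So m_A(x) = (x + 5)^2 = x^2 + 10*x + 25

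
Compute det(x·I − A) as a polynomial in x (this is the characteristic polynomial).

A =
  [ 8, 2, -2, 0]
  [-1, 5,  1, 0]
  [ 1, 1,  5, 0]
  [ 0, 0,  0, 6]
x^4 - 24*x^3 + 216*x^2 - 864*x + 1296

Expanding det(x·I − A) (e.g. by cofactor expansion or by noting that A is similar to its Jordan form J, which has the same characteristic polynomial as A) gives
  χ_A(x) = x^4 - 24*x^3 + 216*x^2 - 864*x + 1296
which factors as (x - 6)^4. The eigenvalues (with algebraic multiplicities) are λ = 6 with multiplicity 4.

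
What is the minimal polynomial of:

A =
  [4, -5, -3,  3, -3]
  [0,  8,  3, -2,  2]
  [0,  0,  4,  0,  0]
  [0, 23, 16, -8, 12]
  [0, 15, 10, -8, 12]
x^3 - 12*x^2 + 48*x - 64

The characteristic polynomial is χ_A(x) = (x - 4)^5, so the eigenvalues are known. The minimal polynomial is
  m_A(x) = Π_λ (x − λ)^{k_λ}
where k_λ is the size of the *largest* Jordan block for λ (equivalently, the smallest k with (A − λI)^k v = 0 for every generalised eigenvector v of λ).

  λ = 4: largest Jordan block has size 3, contributing (x − 4)^3

So m_A(x) = (x - 4)^3 = x^3 - 12*x^2 + 48*x - 64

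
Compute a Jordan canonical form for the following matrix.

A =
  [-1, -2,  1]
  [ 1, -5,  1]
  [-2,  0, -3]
J_3(-3)

The characteristic polynomial is
  det(x·I − A) = x^3 + 9*x^2 + 27*x + 27 = (x + 3)^3

Eigenvalues and multiplicities (the geometric multiplicity of λ is n − rank(A − λI), which equals the number of Jordan blocks for λ):
  λ = -3: algebraic multiplicity = 3, geometric multiplicity = 1

Determining the block sizes for each eigenvalue:
  λ = -3: one block (gm = 1), so the single block has size am = 3 → block sizes [3]

Assembling the blocks gives a Jordan form
J =
  [-3,  1,  0]
  [ 0, -3,  1]
  [ 0,  0, -3]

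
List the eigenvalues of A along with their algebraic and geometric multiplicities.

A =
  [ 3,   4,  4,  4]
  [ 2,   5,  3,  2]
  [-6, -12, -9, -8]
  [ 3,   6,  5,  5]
λ = 1: alg = 4, geom = 2

Step 1 — factor the characteristic polynomial to read off the algebraic multiplicities:
  χ_A(x) = (x - 1)^4

Step 2 — compute geometric multiplicities via the rank-nullity identity g(λ) = n − rank(A − λI):
  rank(A − (1)·I) = 2, so dim ker(A − (1)·I) = n − 2 = 2

Summary:
  λ = 1: algebraic multiplicity = 4, geometric multiplicity = 2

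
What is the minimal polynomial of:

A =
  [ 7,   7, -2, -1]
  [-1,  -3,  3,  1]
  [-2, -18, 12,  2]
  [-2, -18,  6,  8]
x^3 - 18*x^2 + 108*x - 216

The characteristic polynomial is χ_A(x) = (x - 6)^4, so the eigenvalues are known. The minimal polynomial is
  m_A(x) = Π_λ (x − λ)^{k_λ}
where k_λ is the size of the *largest* Jordan block for λ (equivalently, the smallest k with (A − λI)^k v = 0 for every generalised eigenvector v of λ).

  λ = 6: largest Jordan block has size 3, contributing (x − 6)^3

So m_A(x) = (x - 6)^3 = x^3 - 18*x^2 + 108*x - 216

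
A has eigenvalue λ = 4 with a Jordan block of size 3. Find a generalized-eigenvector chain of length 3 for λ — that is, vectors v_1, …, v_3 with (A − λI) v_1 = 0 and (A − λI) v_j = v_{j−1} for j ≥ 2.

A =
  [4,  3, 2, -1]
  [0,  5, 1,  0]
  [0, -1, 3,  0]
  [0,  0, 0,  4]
A Jordan chain for λ = 4 of length 3:
v_1 = (1, 0, 0, 0)ᵀ
v_2 = (3, 1, -1, 0)ᵀ
v_3 = (0, 1, 0, 0)ᵀ

Let N = A − (4)·I. We want v_3 with N^3 v_3 = 0 but N^2 v_3 ≠ 0; then v_{j-1} := N · v_j for j = 3, …, 2.

Pick v_3 = (0, 1, 0, 0)ᵀ.
Then v_2 = N · v_3 = (3, 1, -1, 0)ᵀ.
Then v_1 = N · v_2 = (1, 0, 0, 0)ᵀ.

Sanity check: (A − (4)·I) v_1 = (0, 0, 0, 0)ᵀ = 0. ✓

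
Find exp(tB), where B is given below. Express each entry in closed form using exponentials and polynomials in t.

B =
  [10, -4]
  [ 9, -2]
e^{tB} =
  [6*t*exp(4*t) + exp(4*t), -4*t*exp(4*t)]
  [9*t*exp(4*t), -6*t*exp(4*t) + exp(4*t)]

Strategy: write B = P · J · P⁻¹ where J is a Jordan canonical form, so e^{tB} = P · e^{tJ} · P⁻¹, and e^{tJ} can be computed block-by-block.

B has Jordan form
J =
  [4, 1]
  [0, 4]
(up to reordering of blocks).

Per-block formulas:
  For a 2×2 Jordan block J_2(4): exp(t · J_2(4)) = e^(4t)·(I + t·N), where N is the 2×2 nilpotent shift.

After assembling e^{tJ} and conjugating by P, we get:

e^{tB} =
  [6*t*exp(4*t) + exp(4*t), -4*t*exp(4*t)]
  [9*t*exp(4*t), -6*t*exp(4*t) + exp(4*t)]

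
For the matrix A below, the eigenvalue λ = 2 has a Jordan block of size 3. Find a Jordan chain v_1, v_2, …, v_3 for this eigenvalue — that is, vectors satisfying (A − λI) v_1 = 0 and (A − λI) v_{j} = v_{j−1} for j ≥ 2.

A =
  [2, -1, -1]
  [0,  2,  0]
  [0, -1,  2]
A Jordan chain for λ = 2 of length 3:
v_1 = (1, 0, 0)ᵀ
v_2 = (-1, 0, -1)ᵀ
v_3 = (0, 1, 0)ᵀ

Let N = A − (2)·I. We want v_3 with N^3 v_3 = 0 but N^2 v_3 ≠ 0; then v_{j-1} := N · v_j for j = 3, …, 2.

Pick v_3 = (0, 1, 0)ᵀ.
Then v_2 = N · v_3 = (-1, 0, -1)ᵀ.
Then v_1 = N · v_2 = (1, 0, 0)ᵀ.

Sanity check: (A − (2)·I) v_1 = (0, 0, 0)ᵀ = 0. ✓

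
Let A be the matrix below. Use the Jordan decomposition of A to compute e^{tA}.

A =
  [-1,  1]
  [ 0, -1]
e^{tA} =
  [exp(-t), t*exp(-t)]
  [0, exp(-t)]

Strategy: write A = P · J · P⁻¹ where J is a Jordan canonical form, so e^{tA} = P · e^{tJ} · P⁻¹, and e^{tJ} can be computed block-by-block.

A has Jordan form
J =
  [-1,  1]
  [ 0, -1]
(up to reordering of blocks).

Per-block formulas:
  For a 2×2 Jordan block J_2(-1): exp(t · J_2(-1)) = e^(-1t)·(I + t·N), where N is the 2×2 nilpotent shift.

After assembling e^{tJ} and conjugating by P, we get:

e^{tA} =
  [exp(-t), t*exp(-t)]
  [0, exp(-t)]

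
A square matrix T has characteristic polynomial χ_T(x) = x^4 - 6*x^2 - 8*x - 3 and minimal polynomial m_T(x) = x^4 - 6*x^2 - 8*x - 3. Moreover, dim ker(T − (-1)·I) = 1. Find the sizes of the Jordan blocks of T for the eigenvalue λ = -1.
Block sizes for λ = -1: [3]

Step 1 — from the characteristic polynomial, algebraic multiplicity of λ = -1 is 3. From dim ker(T − (-1)·I) = 1, there are exactly 1 Jordan blocks for λ = -1.
Step 2 — from the minimal polynomial, the factor (x + 1)^3 tells us the largest block for λ = -1 has size 3.
Step 3 — with total size 3, 1 blocks, and largest block 3, the block sizes (in nonincreasing order) are [3].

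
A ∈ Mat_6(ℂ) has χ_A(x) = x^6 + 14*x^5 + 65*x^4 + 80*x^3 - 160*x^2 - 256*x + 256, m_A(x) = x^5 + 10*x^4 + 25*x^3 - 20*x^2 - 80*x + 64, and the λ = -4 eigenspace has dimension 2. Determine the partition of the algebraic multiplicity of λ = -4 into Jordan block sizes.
Block sizes for λ = -4: [3, 1]

Step 1 — from the characteristic polynomial, algebraic multiplicity of λ = -4 is 4. From dim ker(A − (-4)·I) = 2, there are exactly 2 Jordan blocks for λ = -4.
Step 2 — from the minimal polynomial, the factor (x + 4)^3 tells us the largest block for λ = -4 has size 3.
Step 3 — with total size 4, 2 blocks, and largest block 3, the block sizes (in nonincreasing order) are [3, 1].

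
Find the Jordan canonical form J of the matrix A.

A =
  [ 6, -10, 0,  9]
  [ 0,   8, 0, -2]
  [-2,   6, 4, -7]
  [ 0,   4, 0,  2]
J_1(4) ⊕ J_1(4) ⊕ J_2(6)

The characteristic polynomial is
  det(x·I − A) = x^4 - 20*x^3 + 148*x^2 - 480*x + 576 = (x - 6)^2*(x - 4)^2

Eigenvalues and multiplicities (the geometric multiplicity of λ is n − rank(A − λI), which equals the number of Jordan blocks for λ):
  λ = 4: algebraic multiplicity = 2, geometric multiplicity = 2
  λ = 6: algebraic multiplicity = 2, geometric multiplicity = 1

Determining the block sizes for each eigenvalue:
  λ = 4: gm = am = 2, so every block has size 1 → block sizes [1, 1]
  λ = 6: one block (gm = 1), so the single block has size am = 2 → block sizes [2]

Assembling the blocks gives a Jordan form
J =
  [4, 0, 0, 0]
  [0, 4, 0, 0]
  [0, 0, 6, 1]
  [0, 0, 0, 6]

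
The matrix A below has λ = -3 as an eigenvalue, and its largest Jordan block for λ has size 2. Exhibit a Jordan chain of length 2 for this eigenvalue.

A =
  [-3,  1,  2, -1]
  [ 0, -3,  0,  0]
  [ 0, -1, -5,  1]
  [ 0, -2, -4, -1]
A Jordan chain for λ = -3 of length 2:
v_1 = (1, 0, -1, -2)ᵀ
v_2 = (0, 1, 0, 0)ᵀ

Let N = A − (-3)·I. We want v_2 with N^2 v_2 = 0 but N^1 v_2 ≠ 0; then v_{j-1} := N · v_j for j = 2, …, 2.

Pick v_2 = (0, 1, 0, 0)ᵀ.
Then v_1 = N · v_2 = (1, 0, -1, -2)ᵀ.

Sanity check: (A − (-3)·I) v_1 = (0, 0, 0, 0)ᵀ = 0. ✓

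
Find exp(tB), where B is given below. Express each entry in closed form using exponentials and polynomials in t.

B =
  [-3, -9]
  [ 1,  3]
e^{tB} =
  [1 - 3*t, -9*t]
  [t, 3*t + 1]

Strategy: write B = P · J · P⁻¹ where J is a Jordan canonical form, so e^{tB} = P · e^{tJ} · P⁻¹, and e^{tJ} can be computed block-by-block.

B has Jordan form
J =
  [0, 1]
  [0, 0]
(up to reordering of blocks).

Per-block formulas:
  For a 2×2 Jordan block J_2(0): exp(t · J_2(0)) = e^(0t)·(I + t·N), where N is the 2×2 nilpotent shift.

After assembling e^{tJ} and conjugating by P, we get:

e^{tB} =
  [1 - 3*t, -9*t]
  [t, 3*t + 1]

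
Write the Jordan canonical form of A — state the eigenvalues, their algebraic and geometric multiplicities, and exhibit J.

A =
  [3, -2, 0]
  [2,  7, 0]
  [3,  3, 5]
J_2(5) ⊕ J_1(5)

The characteristic polynomial is
  det(x·I − A) = x^3 - 15*x^2 + 75*x - 125 = (x - 5)^3

Eigenvalues and multiplicities (the geometric multiplicity of λ is n − rank(A − λI), which equals the number of Jordan blocks for λ):
  λ = 5: algebraic multiplicity = 3, geometric multiplicity = 2

Determining the block sizes for each eigenvalue:
  λ = 5: 2 blocks summing to 3 forces exactly one block of size 2 and the rest size 1 → block sizes [2, 1]

Assembling the blocks gives a Jordan form
J =
  [5, 1, 0]
  [0, 5, 0]
  [0, 0, 5]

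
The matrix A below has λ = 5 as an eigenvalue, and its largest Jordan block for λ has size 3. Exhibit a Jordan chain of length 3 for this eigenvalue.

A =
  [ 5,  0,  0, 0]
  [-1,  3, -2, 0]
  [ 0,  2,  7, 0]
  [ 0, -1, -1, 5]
A Jordan chain for λ = 5 of length 3:
v_1 = (0, 2, -2, 1)ᵀ
v_2 = (0, -1, 0, 0)ᵀ
v_3 = (1, 0, 0, 0)ᵀ

Let N = A − (5)·I. We want v_3 with N^3 v_3 = 0 but N^2 v_3 ≠ 0; then v_{j-1} := N · v_j for j = 3, …, 2.

Pick v_3 = (1, 0, 0, 0)ᵀ.
Then v_2 = N · v_3 = (0, -1, 0, 0)ᵀ.
Then v_1 = N · v_2 = (0, 2, -2, 1)ᵀ.

Sanity check: (A − (5)·I) v_1 = (0, 0, 0, 0)ᵀ = 0. ✓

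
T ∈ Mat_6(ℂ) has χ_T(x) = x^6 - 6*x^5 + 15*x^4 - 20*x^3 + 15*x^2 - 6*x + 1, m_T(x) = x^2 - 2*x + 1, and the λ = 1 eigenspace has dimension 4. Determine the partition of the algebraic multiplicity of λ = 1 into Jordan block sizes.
Block sizes for λ = 1: [2, 2, 1, 1]

Step 1 — from the characteristic polynomial, algebraic multiplicity of λ = 1 is 6. From dim ker(T − (1)·I) = 4, there are exactly 4 Jordan blocks for λ = 1.
Step 2 — from the minimal polynomial, the factor (x − 1)^2 tells us the largest block for λ = 1 has size 2.
Step 3 — with total size 6, 4 blocks, and largest block 2, the block sizes (in nonincreasing order) are [2, 2, 1, 1].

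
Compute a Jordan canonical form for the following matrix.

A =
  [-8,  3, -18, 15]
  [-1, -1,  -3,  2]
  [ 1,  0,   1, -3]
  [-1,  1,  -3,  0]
J_2(-2) ⊕ J_2(-2)

The characteristic polynomial is
  det(x·I − A) = x^4 + 8*x^3 + 24*x^2 + 32*x + 16 = (x + 2)^4

Eigenvalues and multiplicities (the geometric multiplicity of λ is n − rank(A − λI), which equals the number of Jordan blocks for λ):
  λ = -2: algebraic multiplicity = 4, geometric multiplicity = 2

Determining the block sizes for each eigenvalue:
  λ = -2: with am = 4 and gm = 2, the partition is not yet determined (e.g. several partitions of 4 into 2 parts exist). Let N = A − (-2)·I. Computing rank(N^1) = 2, rank(N^2) = 0; the number of blocks of size ≥ j is rank(N^{j−1}) − rank(N^j), giving [2, 2]. So we have 2 block(s) of size 2 → block sizes [2, 2]

Assembling the blocks gives a Jordan form
J =
  [-2,  1,  0,  0]
  [ 0, -2,  0,  0]
  [ 0,  0, -2,  1]
  [ 0,  0,  0, -2]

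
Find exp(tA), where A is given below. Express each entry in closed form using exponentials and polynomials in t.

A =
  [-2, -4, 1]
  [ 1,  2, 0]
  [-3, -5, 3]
e^{tA} =
  [t^2*exp(t) - 3*t*exp(t) + exp(t), 3*t^2*exp(t)/2 - 4*t*exp(t), -t^2*exp(t)/2 + t*exp(t)]
  [-t^2*exp(t) + t*exp(t), -3*t^2*exp(t)/2 + t*exp(t) + exp(t), t^2*exp(t)/2]
  [-t^2*exp(t) - 3*t*exp(t), -3*t^2*exp(t)/2 - 5*t*exp(t), t^2*exp(t)/2 + 2*t*exp(t) + exp(t)]

Strategy: write A = P · J · P⁻¹ where J is a Jordan canonical form, so e^{tA} = P · e^{tJ} · P⁻¹, and e^{tJ} can be computed block-by-block.

A has Jordan form
J =
  [1, 1, 0]
  [0, 1, 1]
  [0, 0, 1]
(up to reordering of blocks).

Per-block formulas:
  For a 3×3 Jordan block J_3(1): exp(t · J_3(1)) = e^(1t)·(I + t·N + (t^2/2)·N^2), where N is the 3×3 nilpotent shift.

After assembling e^{tJ} and conjugating by P, we get:

e^{tA} =
  [t^2*exp(t) - 3*t*exp(t) + exp(t), 3*t^2*exp(t)/2 - 4*t*exp(t), -t^2*exp(t)/2 + t*exp(t)]
  [-t^2*exp(t) + t*exp(t), -3*t^2*exp(t)/2 + t*exp(t) + exp(t), t^2*exp(t)/2]
  [-t^2*exp(t) - 3*t*exp(t), -3*t^2*exp(t)/2 - 5*t*exp(t), t^2*exp(t)/2 + 2*t*exp(t) + exp(t)]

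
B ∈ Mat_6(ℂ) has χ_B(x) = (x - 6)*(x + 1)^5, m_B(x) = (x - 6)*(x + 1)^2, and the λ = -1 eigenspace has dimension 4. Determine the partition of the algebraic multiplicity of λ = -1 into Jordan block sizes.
Block sizes for λ = -1: [2, 1, 1, 1]

Step 1 — from the characteristic polynomial, algebraic multiplicity of λ = -1 is 5. From dim ker(B − (-1)·I) = 4, there are exactly 4 Jordan blocks for λ = -1.
Step 2 — from the minimal polynomial, the factor (x + 1)^2 tells us the largest block for λ = -1 has size 2.
Step 3 — with total size 5, 4 blocks, and largest block 2, the block sizes (in nonincreasing order) are [2, 1, 1, 1].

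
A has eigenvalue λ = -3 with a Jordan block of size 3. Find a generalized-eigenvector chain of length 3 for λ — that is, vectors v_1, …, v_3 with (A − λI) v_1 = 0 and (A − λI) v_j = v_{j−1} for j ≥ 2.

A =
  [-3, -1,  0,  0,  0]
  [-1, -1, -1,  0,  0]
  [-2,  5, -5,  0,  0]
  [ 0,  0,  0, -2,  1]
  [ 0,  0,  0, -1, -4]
A Jordan chain for λ = -3 of length 3:
v_1 = (1, 0, -1, 0, 0)ᵀ
v_2 = (0, -1, -2, 0, 0)ᵀ
v_3 = (1, 0, 0, 0, 0)ᵀ

Let N = A − (-3)·I. We want v_3 with N^3 v_3 = 0 but N^2 v_3 ≠ 0; then v_{j-1} := N · v_j for j = 3, …, 2.

Pick v_3 = (1, 0, 0, 0, 0)ᵀ.
Then v_2 = N · v_3 = (0, -1, -2, 0, 0)ᵀ.
Then v_1 = N · v_2 = (1, 0, -1, 0, 0)ᵀ.

Sanity check: (A − (-3)·I) v_1 = (0, 0, 0, 0, 0)ᵀ = 0. ✓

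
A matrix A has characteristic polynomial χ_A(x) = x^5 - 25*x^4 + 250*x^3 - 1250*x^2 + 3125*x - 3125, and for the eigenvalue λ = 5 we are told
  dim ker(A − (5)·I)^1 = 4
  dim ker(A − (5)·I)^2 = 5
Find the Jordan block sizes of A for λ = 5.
Block sizes for λ = 5: [2, 1, 1, 1]

From the dimensions of kernels of powers, the number of Jordan blocks of size at least j is d_j − d_{j−1} where d_j = dim ker(N^j) (with d_0 = 0). Computing the differences gives [4, 1].
The number of blocks of size exactly k is (#blocks of size ≥ k) − (#blocks of size ≥ k + 1), so the partition is: 3 block(s) of size 1, 1 block(s) of size 2.
In nonincreasing order the block sizes are [2, 1, 1, 1].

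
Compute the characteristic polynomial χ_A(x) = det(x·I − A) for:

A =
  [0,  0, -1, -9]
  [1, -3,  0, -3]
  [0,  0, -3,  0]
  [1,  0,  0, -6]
x^4 + 12*x^3 + 54*x^2 + 108*x + 81

Expanding det(x·I − A) (e.g. by cofactor expansion or by noting that A is similar to its Jordan form J, which has the same characteristic polynomial as A) gives
  χ_A(x) = x^4 + 12*x^3 + 54*x^2 + 108*x + 81
which factors as (x + 3)^4. The eigenvalues (with algebraic multiplicities) are λ = -3 with multiplicity 4.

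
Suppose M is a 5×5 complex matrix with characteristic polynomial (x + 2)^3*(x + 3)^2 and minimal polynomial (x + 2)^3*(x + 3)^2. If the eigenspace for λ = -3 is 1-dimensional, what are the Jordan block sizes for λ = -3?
Block sizes for λ = -3: [2]

Step 1 — from the characteristic polynomial, algebraic multiplicity of λ = -3 is 2. From dim ker(M − (-3)·I) = 1, there are exactly 1 Jordan blocks for λ = -3.
Step 2 — from the minimal polynomial, the factor (x + 3)^2 tells us the largest block for λ = -3 has size 2.
Step 3 — with total size 2, 1 blocks, and largest block 2, the block sizes (in nonincreasing order) are [2].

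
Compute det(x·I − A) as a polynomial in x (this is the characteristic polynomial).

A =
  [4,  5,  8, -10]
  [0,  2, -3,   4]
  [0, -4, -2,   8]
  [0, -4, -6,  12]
x^4 - 16*x^3 + 96*x^2 - 256*x + 256

Expanding det(x·I − A) (e.g. by cofactor expansion or by noting that A is similar to its Jordan form J, which has the same characteristic polynomial as A) gives
  χ_A(x) = x^4 - 16*x^3 + 96*x^2 - 256*x + 256
which factors as (x - 4)^4. The eigenvalues (with algebraic multiplicities) are λ = 4 with multiplicity 4.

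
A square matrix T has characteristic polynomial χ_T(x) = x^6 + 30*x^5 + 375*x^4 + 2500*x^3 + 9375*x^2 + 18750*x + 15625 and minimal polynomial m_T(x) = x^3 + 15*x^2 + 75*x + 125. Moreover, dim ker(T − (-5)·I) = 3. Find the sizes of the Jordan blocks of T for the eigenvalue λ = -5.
Block sizes for λ = -5: [3, 2, 1]

Step 1 — from the characteristic polynomial, algebraic multiplicity of λ = -5 is 6. From dim ker(T − (-5)·I) = 3, there are exactly 3 Jordan blocks for λ = -5.
Step 2 — from the minimal polynomial, the factor (x + 5)^3 tells us the largest block for λ = -5 has size 3.
Step 3 — with total size 6, 3 blocks, and largest block 3, the block sizes (in nonincreasing order) are [3, 2, 1].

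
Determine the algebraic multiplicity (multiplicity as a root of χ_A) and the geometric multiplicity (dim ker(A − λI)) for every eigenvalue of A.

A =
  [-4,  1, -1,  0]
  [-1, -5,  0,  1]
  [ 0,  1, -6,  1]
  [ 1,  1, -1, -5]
λ = -5: alg = 4, geom = 2

Step 1 — factor the characteristic polynomial to read off the algebraic multiplicities:
  χ_A(x) = (x + 5)^4

Step 2 — compute geometric multiplicities via the rank-nullity identity g(λ) = n − rank(A − λI):
  rank(A − (-5)·I) = 2, so dim ker(A − (-5)·I) = n − 2 = 2

Summary:
  λ = -5: algebraic multiplicity = 4, geometric multiplicity = 2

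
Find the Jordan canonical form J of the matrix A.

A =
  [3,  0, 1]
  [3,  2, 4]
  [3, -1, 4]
J_3(3)

The characteristic polynomial is
  det(x·I − A) = x^3 - 9*x^2 + 27*x - 27 = (x - 3)^3

Eigenvalues and multiplicities (the geometric multiplicity of λ is n − rank(A − λI), which equals the number of Jordan blocks for λ):
  λ = 3: algebraic multiplicity = 3, geometric multiplicity = 1

Determining the block sizes for each eigenvalue:
  λ = 3: one block (gm = 1), so the single block has size am = 3 → block sizes [3]

Assembling the blocks gives a Jordan form
J =
  [3, 1, 0]
  [0, 3, 1]
  [0, 0, 3]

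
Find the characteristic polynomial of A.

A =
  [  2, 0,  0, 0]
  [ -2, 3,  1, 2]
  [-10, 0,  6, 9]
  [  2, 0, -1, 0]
x^4 - 11*x^3 + 45*x^2 - 81*x + 54

Expanding det(x·I − A) (e.g. by cofactor expansion or by noting that A is similar to its Jordan form J, which has the same characteristic polynomial as A) gives
  χ_A(x) = x^4 - 11*x^3 + 45*x^2 - 81*x + 54
which factors as (x - 3)^3*(x - 2). The eigenvalues (with algebraic multiplicities) are λ = 2 with multiplicity 1, λ = 3 with multiplicity 3.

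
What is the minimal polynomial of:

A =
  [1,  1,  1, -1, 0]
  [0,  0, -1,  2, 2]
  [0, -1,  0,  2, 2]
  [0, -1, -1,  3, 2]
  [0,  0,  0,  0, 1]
x^3 - 3*x^2 + 3*x - 1

The characteristic polynomial is χ_A(x) = (x - 1)^5, so the eigenvalues are known. The minimal polynomial is
  m_A(x) = Π_λ (x − λ)^{k_λ}
where k_λ is the size of the *largest* Jordan block for λ (equivalently, the smallest k with (A − λI)^k v = 0 for every generalised eigenvector v of λ).

  λ = 1: largest Jordan block has size 3, contributing (x − 1)^3

So m_A(x) = (x - 1)^3 = x^3 - 3*x^2 + 3*x - 1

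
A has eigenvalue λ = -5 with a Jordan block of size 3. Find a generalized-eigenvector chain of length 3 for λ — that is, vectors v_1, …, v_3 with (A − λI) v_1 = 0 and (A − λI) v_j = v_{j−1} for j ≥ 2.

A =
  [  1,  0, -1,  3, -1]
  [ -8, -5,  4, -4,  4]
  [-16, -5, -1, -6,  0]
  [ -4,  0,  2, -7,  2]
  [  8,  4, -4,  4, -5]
A Jordan chain for λ = -5 of length 3:
v_1 = (4, -16, -16, -8, 16)ᵀ
v_2 = (0, 0, -4, 0, 0)ᵀ
v_3 = (1, 0, 0, -2, 0)ᵀ

Let N = A − (-5)·I. We want v_3 with N^3 v_3 = 0 but N^2 v_3 ≠ 0; then v_{j-1} := N · v_j for j = 3, …, 2.

Pick v_3 = (1, 0, 0, -2, 0)ᵀ.
Then v_2 = N · v_3 = (0, 0, -4, 0, 0)ᵀ.
Then v_1 = N · v_2 = (4, -16, -16, -8, 16)ᵀ.

Sanity check: (A − (-5)·I) v_1 = (0, 0, 0, 0, 0)ᵀ = 0. ✓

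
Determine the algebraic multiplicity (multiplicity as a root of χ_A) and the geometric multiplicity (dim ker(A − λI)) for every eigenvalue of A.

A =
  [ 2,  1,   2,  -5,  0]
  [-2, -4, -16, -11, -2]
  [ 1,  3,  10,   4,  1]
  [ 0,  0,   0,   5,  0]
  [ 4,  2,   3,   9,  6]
λ = 2: alg = 2, geom = 1; λ = 5: alg = 3, geom = 2

Step 1 — factor the characteristic polynomial to read off the algebraic multiplicities:
  χ_A(x) = (x - 5)^3*(x - 2)^2

Step 2 — compute geometric multiplicities via the rank-nullity identity g(λ) = n − rank(A − λI):
  rank(A − (2)·I) = 4, so dim ker(A − (2)·I) = n − 4 = 1
  rank(A − (5)·I) = 3, so dim ker(A − (5)·I) = n − 3 = 2

Summary:
  λ = 2: algebraic multiplicity = 2, geometric multiplicity = 1
  λ = 5: algebraic multiplicity = 3, geometric multiplicity = 2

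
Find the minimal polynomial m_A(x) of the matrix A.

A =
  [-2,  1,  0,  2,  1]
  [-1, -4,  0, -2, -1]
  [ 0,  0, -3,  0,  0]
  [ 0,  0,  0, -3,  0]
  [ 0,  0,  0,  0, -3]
x^2 + 6*x + 9

The characteristic polynomial is χ_A(x) = (x + 3)^5, so the eigenvalues are known. The minimal polynomial is
  m_A(x) = Π_λ (x − λ)^{k_λ}
where k_λ is the size of the *largest* Jordan block for λ (equivalently, the smallest k with (A − λI)^k v = 0 for every generalised eigenvector v of λ).

  λ = -3: largest Jordan block has size 2, contributing (x + 3)^2

So m_A(x) = (x + 3)^2 = x^2 + 6*x + 9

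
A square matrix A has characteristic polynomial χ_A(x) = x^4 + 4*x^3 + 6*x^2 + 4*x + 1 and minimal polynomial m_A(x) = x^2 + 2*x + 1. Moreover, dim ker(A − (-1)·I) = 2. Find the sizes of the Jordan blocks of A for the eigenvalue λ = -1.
Block sizes for λ = -1: [2, 2]

Step 1 — from the characteristic polynomial, algebraic multiplicity of λ = -1 is 4. From dim ker(A − (-1)·I) = 2, there are exactly 2 Jordan blocks for λ = -1.
Step 2 — from the minimal polynomial, the factor (x + 1)^2 tells us the largest block for λ = -1 has size 2.
Step 3 — with total size 4, 2 blocks, and largest block 2, the block sizes (in nonincreasing order) are [2, 2].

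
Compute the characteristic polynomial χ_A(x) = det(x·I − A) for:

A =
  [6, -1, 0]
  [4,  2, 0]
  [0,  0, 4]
x^3 - 12*x^2 + 48*x - 64

Expanding det(x·I − A) (e.g. by cofactor expansion or by noting that A is similar to its Jordan form J, which has the same characteristic polynomial as A) gives
  χ_A(x) = x^3 - 12*x^2 + 48*x - 64
which factors as (x - 4)^3. The eigenvalues (with algebraic multiplicities) are λ = 4 with multiplicity 3.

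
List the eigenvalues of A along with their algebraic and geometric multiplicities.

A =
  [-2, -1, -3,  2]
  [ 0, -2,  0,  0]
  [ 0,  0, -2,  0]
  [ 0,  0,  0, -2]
λ = -2: alg = 4, geom = 3

Step 1 — factor the characteristic polynomial to read off the algebraic multiplicities:
  χ_A(x) = (x + 2)^4

Step 2 — compute geometric multiplicities via the rank-nullity identity g(λ) = n − rank(A − λI):
  rank(A − (-2)·I) = 1, so dim ker(A − (-2)·I) = n − 1 = 3

Summary:
  λ = -2: algebraic multiplicity = 4, geometric multiplicity = 3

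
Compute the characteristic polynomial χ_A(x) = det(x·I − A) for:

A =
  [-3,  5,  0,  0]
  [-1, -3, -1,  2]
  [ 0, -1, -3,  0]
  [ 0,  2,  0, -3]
x^4 + 12*x^3 + 54*x^2 + 108*x + 81

Expanding det(x·I − A) (e.g. by cofactor expansion or by noting that A is similar to its Jordan form J, which has the same characteristic polynomial as A) gives
  χ_A(x) = x^4 + 12*x^3 + 54*x^2 + 108*x + 81
which factors as (x + 3)^4. The eigenvalues (with algebraic multiplicities) are λ = -3 with multiplicity 4.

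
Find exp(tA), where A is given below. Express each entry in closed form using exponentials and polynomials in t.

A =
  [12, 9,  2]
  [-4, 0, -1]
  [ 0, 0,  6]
e^{tA} =
  [6*t*exp(6*t) + exp(6*t), 9*t*exp(6*t), 3*t^2*exp(6*t)/2 + 2*t*exp(6*t)]
  [-4*t*exp(6*t), -6*t*exp(6*t) + exp(6*t), -t^2*exp(6*t) - t*exp(6*t)]
  [0, 0, exp(6*t)]

Strategy: write A = P · J · P⁻¹ where J is a Jordan canonical form, so e^{tA} = P · e^{tJ} · P⁻¹, and e^{tJ} can be computed block-by-block.

A has Jordan form
J =
  [6, 1, 0]
  [0, 6, 1]
  [0, 0, 6]
(up to reordering of blocks).

Per-block formulas:
  For a 3×3 Jordan block J_3(6): exp(t · J_3(6)) = e^(6t)·(I + t·N + (t^2/2)·N^2), where N is the 3×3 nilpotent shift.

After assembling e^{tJ} and conjugating by P, we get:

e^{tA} =
  [6*t*exp(6*t) + exp(6*t), 9*t*exp(6*t), 3*t^2*exp(6*t)/2 + 2*t*exp(6*t)]
  [-4*t*exp(6*t), -6*t*exp(6*t) + exp(6*t), -t^2*exp(6*t) - t*exp(6*t)]
  [0, 0, exp(6*t)]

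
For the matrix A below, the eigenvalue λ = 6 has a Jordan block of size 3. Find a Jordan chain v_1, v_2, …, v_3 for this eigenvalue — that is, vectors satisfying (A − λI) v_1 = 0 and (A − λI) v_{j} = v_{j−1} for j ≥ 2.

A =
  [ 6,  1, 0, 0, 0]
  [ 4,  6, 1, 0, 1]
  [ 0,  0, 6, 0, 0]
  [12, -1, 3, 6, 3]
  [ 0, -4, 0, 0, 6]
A Jordan chain for λ = 6 of length 3:
v_1 = (4, 0, 0, -4, -16)ᵀ
v_2 = (0, 4, 0, 12, 0)ᵀ
v_3 = (1, 0, 0, 0, 0)ᵀ

Let N = A − (6)·I. We want v_3 with N^3 v_3 = 0 but N^2 v_3 ≠ 0; then v_{j-1} := N · v_j for j = 3, …, 2.

Pick v_3 = (1, 0, 0, 0, 0)ᵀ.
Then v_2 = N · v_3 = (0, 4, 0, 12, 0)ᵀ.
Then v_1 = N · v_2 = (4, 0, 0, -4, -16)ᵀ.

Sanity check: (A − (6)·I) v_1 = (0, 0, 0, 0, 0)ᵀ = 0. ✓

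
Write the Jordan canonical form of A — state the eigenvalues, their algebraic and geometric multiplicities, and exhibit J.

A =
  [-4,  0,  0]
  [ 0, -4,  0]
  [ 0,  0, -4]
J_1(-4) ⊕ J_1(-4) ⊕ J_1(-4)

The characteristic polynomial is
  det(x·I − A) = x^3 + 12*x^2 + 48*x + 64 = (x + 4)^3

Eigenvalues and multiplicities (the geometric multiplicity of λ is n − rank(A − λI), which equals the number of Jordan blocks for λ):
  λ = -4: algebraic multiplicity = 3, geometric multiplicity = 3

Determining the block sizes for each eigenvalue:
  λ = -4: gm = am = 3, so every block has size 1 → block sizes [1, 1, 1]

Assembling the blocks gives a Jordan form
J =
  [-4,  0,  0]
  [ 0, -4,  0]
  [ 0,  0, -4]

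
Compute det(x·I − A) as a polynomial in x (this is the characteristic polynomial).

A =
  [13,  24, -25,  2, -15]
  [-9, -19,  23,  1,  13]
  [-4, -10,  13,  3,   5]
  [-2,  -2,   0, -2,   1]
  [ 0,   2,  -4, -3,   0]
x^5 - 5*x^4 + 10*x^3 - 10*x^2 + 5*x - 1

Expanding det(x·I − A) (e.g. by cofactor expansion or by noting that A is similar to its Jordan form J, which has the same characteristic polynomial as A) gives
  χ_A(x) = x^5 - 5*x^4 + 10*x^3 - 10*x^2 + 5*x - 1
which factors as (x - 1)^5. The eigenvalues (with algebraic multiplicities) are λ = 1 with multiplicity 5.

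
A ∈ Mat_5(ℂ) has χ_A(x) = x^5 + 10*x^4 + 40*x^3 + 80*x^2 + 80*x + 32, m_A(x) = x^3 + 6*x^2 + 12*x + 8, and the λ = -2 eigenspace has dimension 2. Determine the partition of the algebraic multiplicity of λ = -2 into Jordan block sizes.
Block sizes for λ = -2: [3, 2]

Step 1 — from the characteristic polynomial, algebraic multiplicity of λ = -2 is 5. From dim ker(A − (-2)·I) = 2, there are exactly 2 Jordan blocks for λ = -2.
Step 2 — from the minimal polynomial, the factor (x + 2)^3 tells us the largest block for λ = -2 has size 3.
Step 3 — with total size 5, 2 blocks, and largest block 3, the block sizes (in nonincreasing order) are [3, 2].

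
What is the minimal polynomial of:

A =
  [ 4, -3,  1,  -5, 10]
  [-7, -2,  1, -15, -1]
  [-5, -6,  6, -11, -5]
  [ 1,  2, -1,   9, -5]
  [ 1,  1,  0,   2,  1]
x^5 - 18*x^4 + 108*x^3 - 216*x^2

The characteristic polynomial is χ_A(x) = x^2*(x - 6)^3, so the eigenvalues are known. The minimal polynomial is
  m_A(x) = Π_λ (x − λ)^{k_λ}
where k_λ is the size of the *largest* Jordan block for λ (equivalently, the smallest k with (A − λI)^k v = 0 for every generalised eigenvector v of λ).

  λ = 0: largest Jordan block has size 2, contributing (x − 0)^2
  λ = 6: largest Jordan block has size 3, contributing (x − 6)^3

So m_A(x) = x^2*(x - 6)^3 = x^5 - 18*x^4 + 108*x^3 - 216*x^2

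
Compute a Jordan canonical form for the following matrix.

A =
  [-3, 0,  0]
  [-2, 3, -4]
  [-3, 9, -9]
J_2(-3) ⊕ J_1(-3)

The characteristic polynomial is
  det(x·I − A) = x^3 + 9*x^2 + 27*x + 27 = (x + 3)^3

Eigenvalues and multiplicities (the geometric multiplicity of λ is n − rank(A − λI), which equals the number of Jordan blocks for λ):
  λ = -3: algebraic multiplicity = 3, geometric multiplicity = 2

Determining the block sizes for each eigenvalue:
  λ = -3: 2 blocks summing to 3 forces exactly one block of size 2 and the rest size 1 → block sizes [2, 1]

Assembling the blocks gives a Jordan form
J =
  [-3,  1,  0]
  [ 0, -3,  0]
  [ 0,  0, -3]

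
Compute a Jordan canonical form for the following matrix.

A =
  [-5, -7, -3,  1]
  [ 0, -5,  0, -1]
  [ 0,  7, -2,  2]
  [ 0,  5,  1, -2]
J_1(-5) ⊕ J_3(-3)

The characteristic polynomial is
  det(x·I − A) = x^4 + 14*x^3 + 72*x^2 + 162*x + 135 = (x + 3)^3*(x + 5)

Eigenvalues and multiplicities (the geometric multiplicity of λ is n − rank(A − λI), which equals the number of Jordan blocks for λ):
  λ = -5: algebraic multiplicity = 1, geometric multiplicity = 1
  λ = -3: algebraic multiplicity = 3, geometric multiplicity = 1

Determining the block sizes for each eigenvalue:
  λ = -5: one block (gm = 1), so the single block has size am = 1 → block sizes [1]
  λ = -3: one block (gm = 1), so the single block has size am = 3 → block sizes [3]

Assembling the blocks gives a Jordan form
J =
  [-5,  0,  0,  0]
  [ 0, -3,  1,  0]
  [ 0,  0, -3,  1]
  [ 0,  0,  0, -3]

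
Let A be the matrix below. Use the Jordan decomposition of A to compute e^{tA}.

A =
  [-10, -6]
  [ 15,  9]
e^{tA} =
  [-9 + 10*exp(-t), -6 + 6*exp(-t)]
  [15 - 15*exp(-t), 10 - 9*exp(-t)]

Strategy: write A = P · J · P⁻¹ where J is a Jordan canonical form, so e^{tA} = P · e^{tJ} · P⁻¹, and e^{tJ} can be computed block-by-block.

A has Jordan form
J =
  [-1, 0]
  [ 0, 0]
(up to reordering of blocks).

Per-block formulas:
  For a 1×1 block at λ = -1: exp(t · [-1]) = [e^(-1t)].
  For a 1×1 block at λ = 0: exp(t · [0]) = [e^(0t)].

After assembling e^{tJ} and conjugating by P, we get:

e^{tA} =
  [-9 + 10*exp(-t), -6 + 6*exp(-t)]
  [15 - 15*exp(-t), 10 - 9*exp(-t)]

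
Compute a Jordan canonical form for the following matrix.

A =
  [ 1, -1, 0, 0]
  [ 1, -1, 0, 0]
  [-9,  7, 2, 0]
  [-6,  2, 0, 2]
J_2(0) ⊕ J_1(2) ⊕ J_1(2)

The characteristic polynomial is
  det(x·I − A) = x^4 - 4*x^3 + 4*x^2 = x^2*(x - 2)^2

Eigenvalues and multiplicities (the geometric multiplicity of λ is n − rank(A − λI), which equals the number of Jordan blocks for λ):
  λ = 0: algebraic multiplicity = 2, geometric multiplicity = 1
  λ = 2: algebraic multiplicity = 2, geometric multiplicity = 2

Determining the block sizes for each eigenvalue:
  λ = 0: one block (gm = 1), so the single block has size am = 2 → block sizes [2]
  λ = 2: gm = am = 2, so every block has size 1 → block sizes [1, 1]

Assembling the blocks gives a Jordan form
J =
  [0, 1, 0, 0]
  [0, 0, 0, 0]
  [0, 0, 2, 0]
  [0, 0, 0, 2]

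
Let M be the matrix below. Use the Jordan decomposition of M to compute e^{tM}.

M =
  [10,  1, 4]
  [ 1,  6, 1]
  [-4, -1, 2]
e^{tM} =
  [t^2*exp(6*t)/2 + 4*t*exp(6*t) + exp(6*t), t*exp(6*t), t^2*exp(6*t)/2 + 4*t*exp(6*t)]
  [t*exp(6*t), exp(6*t), t*exp(6*t)]
  [-t^2*exp(6*t)/2 - 4*t*exp(6*t), -t*exp(6*t), -t^2*exp(6*t)/2 - 4*t*exp(6*t) + exp(6*t)]

Strategy: write M = P · J · P⁻¹ where J is a Jordan canonical form, so e^{tM} = P · e^{tJ} · P⁻¹, and e^{tJ} can be computed block-by-block.

M has Jordan form
J =
  [6, 1, 0]
  [0, 6, 1]
  [0, 0, 6]
(up to reordering of blocks).

Per-block formulas:
  For a 3×3 Jordan block J_3(6): exp(t · J_3(6)) = e^(6t)·(I + t·N + (t^2/2)·N^2), where N is the 3×3 nilpotent shift.

After assembling e^{tJ} and conjugating by P, we get:

e^{tM} =
  [t^2*exp(6*t)/2 + 4*t*exp(6*t) + exp(6*t), t*exp(6*t), t^2*exp(6*t)/2 + 4*t*exp(6*t)]
  [t*exp(6*t), exp(6*t), t*exp(6*t)]
  [-t^2*exp(6*t)/2 - 4*t*exp(6*t), -t*exp(6*t), -t^2*exp(6*t)/2 - 4*t*exp(6*t) + exp(6*t)]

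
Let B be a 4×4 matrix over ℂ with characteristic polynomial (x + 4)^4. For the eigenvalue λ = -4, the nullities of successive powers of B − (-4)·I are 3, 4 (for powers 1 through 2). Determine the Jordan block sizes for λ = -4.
Block sizes for λ = -4: [2, 1, 1]

From the dimensions of kernels of powers, the number of Jordan blocks of size at least j is d_j − d_{j−1} where d_j = dim ker(N^j) (with d_0 = 0). Computing the differences gives [3, 1].
The number of blocks of size exactly k is (#blocks of size ≥ k) − (#blocks of size ≥ k + 1), so the partition is: 2 block(s) of size 1, 1 block(s) of size 2.
In nonincreasing order the block sizes are [2, 1, 1].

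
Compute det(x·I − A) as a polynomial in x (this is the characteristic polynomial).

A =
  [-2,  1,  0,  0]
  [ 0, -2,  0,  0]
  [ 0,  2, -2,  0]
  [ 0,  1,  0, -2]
x^4 + 8*x^3 + 24*x^2 + 32*x + 16

Expanding det(x·I − A) (e.g. by cofactor expansion or by noting that A is similar to its Jordan form J, which has the same characteristic polynomial as A) gives
  χ_A(x) = x^4 + 8*x^3 + 24*x^2 + 32*x + 16
which factors as (x + 2)^4. The eigenvalues (with algebraic multiplicities) are λ = -2 with multiplicity 4.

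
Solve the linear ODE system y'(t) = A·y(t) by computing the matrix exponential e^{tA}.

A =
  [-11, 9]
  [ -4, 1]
e^{tA} =
  [-6*t*exp(-5*t) + exp(-5*t), 9*t*exp(-5*t)]
  [-4*t*exp(-5*t), 6*t*exp(-5*t) + exp(-5*t)]

Strategy: write A = P · J · P⁻¹ where J is a Jordan canonical form, so e^{tA} = P · e^{tJ} · P⁻¹, and e^{tJ} can be computed block-by-block.

A has Jordan form
J =
  [-5,  1]
  [ 0, -5]
(up to reordering of blocks).

Per-block formulas:
  For a 2×2 Jordan block J_2(-5): exp(t · J_2(-5)) = e^(-5t)·(I + t·N), where N is the 2×2 nilpotent shift.

After assembling e^{tJ} and conjugating by P, we get:

e^{tA} =
  [-6*t*exp(-5*t) + exp(-5*t), 9*t*exp(-5*t)]
  [-4*t*exp(-5*t), 6*t*exp(-5*t) + exp(-5*t)]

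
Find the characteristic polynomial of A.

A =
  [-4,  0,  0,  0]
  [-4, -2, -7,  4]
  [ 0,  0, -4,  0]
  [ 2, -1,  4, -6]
x^4 + 16*x^3 + 96*x^2 + 256*x + 256

Expanding det(x·I − A) (e.g. by cofactor expansion or by noting that A is similar to its Jordan form J, which has the same characteristic polynomial as A) gives
  χ_A(x) = x^4 + 16*x^3 + 96*x^2 + 256*x + 256
which factors as (x + 4)^4. The eigenvalues (with algebraic multiplicities) are λ = -4 with multiplicity 4.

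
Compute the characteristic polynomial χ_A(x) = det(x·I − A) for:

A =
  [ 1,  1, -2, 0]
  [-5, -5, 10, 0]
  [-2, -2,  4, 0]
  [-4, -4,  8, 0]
x^4

Expanding det(x·I − A) (e.g. by cofactor expansion or by noting that A is similar to its Jordan form J, which has the same characteristic polynomial as A) gives
  χ_A(x) = x^4
which factors as x^4. The eigenvalues (with algebraic multiplicities) are λ = 0 with multiplicity 4.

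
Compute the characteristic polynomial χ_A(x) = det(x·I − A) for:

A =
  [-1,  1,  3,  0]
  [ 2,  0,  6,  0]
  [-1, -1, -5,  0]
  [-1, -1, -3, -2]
x^4 + 8*x^3 + 24*x^2 + 32*x + 16

Expanding det(x·I − A) (e.g. by cofactor expansion or by noting that A is similar to its Jordan form J, which has the same characteristic polynomial as A) gives
  χ_A(x) = x^4 + 8*x^3 + 24*x^2 + 32*x + 16
which factors as (x + 2)^4. The eigenvalues (with algebraic multiplicities) are λ = -2 with multiplicity 4.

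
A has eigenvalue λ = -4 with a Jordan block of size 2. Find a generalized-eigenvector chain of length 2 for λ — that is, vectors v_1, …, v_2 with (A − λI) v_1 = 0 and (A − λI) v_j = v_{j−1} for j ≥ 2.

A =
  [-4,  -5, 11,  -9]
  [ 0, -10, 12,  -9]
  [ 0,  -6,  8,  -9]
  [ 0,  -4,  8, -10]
A Jordan chain for λ = -4 of length 2:
v_1 = (-5, -6, -6, -4)ᵀ
v_2 = (0, 1, 0, 0)ᵀ

Let N = A − (-4)·I. We want v_2 with N^2 v_2 = 0 but N^1 v_2 ≠ 0; then v_{j-1} := N · v_j for j = 2, …, 2.

Pick v_2 = (0, 1, 0, 0)ᵀ.
Then v_1 = N · v_2 = (-5, -6, -6, -4)ᵀ.

Sanity check: (A − (-4)·I) v_1 = (0, 0, 0, 0)ᵀ = 0. ✓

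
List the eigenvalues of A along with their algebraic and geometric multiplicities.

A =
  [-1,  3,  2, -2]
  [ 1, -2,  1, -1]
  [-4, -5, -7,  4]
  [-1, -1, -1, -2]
λ = -3: alg = 4, geom = 2

Step 1 — factor the characteristic polynomial to read off the algebraic multiplicities:
  χ_A(x) = (x + 3)^4

Step 2 — compute geometric multiplicities via the rank-nullity identity g(λ) = n − rank(A − λI):
  rank(A − (-3)·I) = 2, so dim ker(A − (-3)·I) = n − 2 = 2

Summary:
  λ = -3: algebraic multiplicity = 4, geometric multiplicity = 2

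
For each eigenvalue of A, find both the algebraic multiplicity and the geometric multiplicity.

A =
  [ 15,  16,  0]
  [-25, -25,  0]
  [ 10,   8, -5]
λ = -5: alg = 3, geom = 2

Step 1 — factor the characteristic polynomial to read off the algebraic multiplicities:
  χ_A(x) = (x + 5)^3

Step 2 — compute geometric multiplicities via the rank-nullity identity g(λ) = n − rank(A − λI):
  rank(A − (-5)·I) = 1, so dim ker(A − (-5)·I) = n − 1 = 2

Summary:
  λ = -5: algebraic multiplicity = 3, geometric multiplicity = 2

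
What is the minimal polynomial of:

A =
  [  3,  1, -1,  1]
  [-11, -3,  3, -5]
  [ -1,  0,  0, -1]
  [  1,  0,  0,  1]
x^3 - x^2

The characteristic polynomial is χ_A(x) = x^3*(x - 1), so the eigenvalues are known. The minimal polynomial is
  m_A(x) = Π_λ (x − λ)^{k_λ}
where k_λ is the size of the *largest* Jordan block for λ (equivalently, the smallest k with (A − λI)^k v = 0 for every generalised eigenvector v of λ).

  λ = 0: largest Jordan block has size 2, contributing (x − 0)^2
  λ = 1: largest Jordan block has size 1, contributing (x − 1)

So m_A(x) = x^2*(x - 1) = x^3 - x^2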